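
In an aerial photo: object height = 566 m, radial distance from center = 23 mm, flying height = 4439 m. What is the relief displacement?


d = h * r / H = 566 * 23 / 4439 = 2.93 mm

2.93 mm


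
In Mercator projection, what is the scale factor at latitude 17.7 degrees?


SF = 1 / cos(17.7) = 1 / 0.952661 = 1.05

1.05


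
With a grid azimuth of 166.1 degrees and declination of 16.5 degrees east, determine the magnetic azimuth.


magnetic azimuth = grid azimuth - declination (east +ve)
mag_az = 166.1 - 16.5 = 149.6 degrees

149.6 degrees


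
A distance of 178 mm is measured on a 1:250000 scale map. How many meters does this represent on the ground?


ground = 178 mm * 250000 / 1000 = 44500.0 m

44500.0 m


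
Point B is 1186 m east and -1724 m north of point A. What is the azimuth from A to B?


az = atan2(1186, -1724) = 145.5 deg
adjusted to 0-360: 145.5 degrees

145.5 degrees


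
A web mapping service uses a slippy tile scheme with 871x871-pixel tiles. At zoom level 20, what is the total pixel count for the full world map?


tiles per axis = 2^20 = 1048576
total tiles = 1048576^2 = 1099511627776
pixels per axis = 1048576 * 871 = 913309696
total pixels = 913309696^2 = 834134600807612416

834134600807612416 pixels


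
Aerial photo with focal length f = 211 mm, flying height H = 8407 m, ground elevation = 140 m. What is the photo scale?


scale = f / (H - h) = 211 mm / 8267 m = 211 / 8267000 = 1:39180

1:39180


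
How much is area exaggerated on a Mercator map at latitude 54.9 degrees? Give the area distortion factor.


area_distortion = 1/cos^2(54.9) = 3.025

3.025


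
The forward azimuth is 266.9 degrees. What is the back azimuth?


back azimuth = (266.9 + 180) mod 360 = 86.9 degrees

86.9 degrees


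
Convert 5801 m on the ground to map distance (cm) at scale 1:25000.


map_cm = 5801 * 100 / 25000 = 23.204 cm ≈ 23.2 cm

23.2 cm


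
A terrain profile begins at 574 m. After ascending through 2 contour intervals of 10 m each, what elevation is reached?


elevation = 574 + 2 * 10 = 594 m

594 m


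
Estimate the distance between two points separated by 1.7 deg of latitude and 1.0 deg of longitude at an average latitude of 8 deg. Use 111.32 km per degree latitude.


dlat_km = 1.7 * 111.32 = 189.244
dlon_km = 1.0 * 111.32 * cos(8) ≈ 110.237
dist = sqrt(189.244^2 + 110.237^2) ≈ 219.0 km

219.0 km


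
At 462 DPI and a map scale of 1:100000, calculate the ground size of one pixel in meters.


pixel_cm = 2.54 / 462 ≈ 0.005498 cm
ground = pixel_cm * 100000 / 100 = 2.54 * 100000 / (462 * 100) = 254000 / 46200 ≈ 5.5 m

5.5 m


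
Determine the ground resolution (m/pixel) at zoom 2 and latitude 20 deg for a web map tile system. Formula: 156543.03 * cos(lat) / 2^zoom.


res = 156543.03 * cos(20) / 2^2 = 156543.03 * 0.93969262 / 4 = 36775.58 m/pixel

36775.58 m/pixel


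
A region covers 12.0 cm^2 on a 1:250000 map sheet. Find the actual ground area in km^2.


ground_area = 12.0 * (250000/100)^2 = 75000000.0 m^2 = 75.0 km^2

75.0 km^2


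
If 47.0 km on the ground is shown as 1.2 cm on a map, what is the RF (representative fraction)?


ground = 47.0 km = 4700000 cm; RF denominator = ground / map = 4700000 / 1.2 ≈ 3916667; RF = 1:3916667

1:3916667


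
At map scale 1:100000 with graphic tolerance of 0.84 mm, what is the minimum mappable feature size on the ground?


ground = 0.84 mm * 100000 / 1000 = 84.0 m

84.0 m


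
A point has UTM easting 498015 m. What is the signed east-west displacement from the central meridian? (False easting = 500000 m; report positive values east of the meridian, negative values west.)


displacement = 498015 - 500000 = -1985 m

-1985 m


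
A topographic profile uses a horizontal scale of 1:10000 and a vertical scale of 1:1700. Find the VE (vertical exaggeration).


VE = horizontal_scale / vertical_scale = 10000 / 1700 ≈ 5.9

5.9x


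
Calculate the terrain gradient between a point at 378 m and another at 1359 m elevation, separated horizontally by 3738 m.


gradient = (1359 - 378) / 3738 = 981 / 3738 = 0.2624

0.2624


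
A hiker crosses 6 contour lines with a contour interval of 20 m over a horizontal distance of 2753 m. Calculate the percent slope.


elevation change = 6 * 20 = 120 m
slope = 120 / 2753 * 100 = 4.4%

4.4%


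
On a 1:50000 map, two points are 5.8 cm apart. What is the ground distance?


ground = 5.8 cm * 50000 / 100 = 2900.0 m = 2.9 km

2.9 km


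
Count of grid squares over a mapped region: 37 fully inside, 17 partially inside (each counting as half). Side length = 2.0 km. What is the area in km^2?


effective squares = 37 + 17 * 0.5 = 45.5
area = 45.5 * 4.0 = 182.0 km^2

182.0 km^2


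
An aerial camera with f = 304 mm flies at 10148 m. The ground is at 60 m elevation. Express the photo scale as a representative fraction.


scale = f / (H - h) = 304 mm / 10088 m = 304 / 10088000 = 1:33184

1:33184


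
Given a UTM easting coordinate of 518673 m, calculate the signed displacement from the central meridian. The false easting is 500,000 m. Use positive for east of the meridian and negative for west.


displacement = 518673 - 500000 = 18673 m

18673 m


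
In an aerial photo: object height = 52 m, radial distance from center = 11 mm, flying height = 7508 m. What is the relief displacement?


d = h * r / H = 52 * 11 / 7508 = 0.08 mm

0.08 mm


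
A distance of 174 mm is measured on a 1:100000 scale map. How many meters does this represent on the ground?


ground = 174 mm * 100000 / 1000 = 17400.0 m

17400.0 m


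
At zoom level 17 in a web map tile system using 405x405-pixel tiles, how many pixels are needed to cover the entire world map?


tiles per axis = 2^17 = 131072
total tiles = 131072^2 = 17179869184
pixels per axis = 131072 * 405 = 53084160
total pixels = 53084160^2 = 2817928042905600

2817928042905600 pixels


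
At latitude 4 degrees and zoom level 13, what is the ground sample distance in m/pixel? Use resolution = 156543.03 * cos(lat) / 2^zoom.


res = 156543.03 * cos(4) / 2^13 = 156543.03 * 0.99756405 / 8192 = 19.06 m/pixel

19.06 m/pixel


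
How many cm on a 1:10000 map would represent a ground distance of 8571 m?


map_cm = 8571 * 100 / 10000 = 85.71 cm

85.71 cm


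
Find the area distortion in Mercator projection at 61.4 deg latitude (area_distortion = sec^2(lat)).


area_distortion = 1/cos^2(61.4) = 4.364

4.364


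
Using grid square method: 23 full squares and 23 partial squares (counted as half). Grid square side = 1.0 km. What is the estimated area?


effective squares = 23 + 23 * 0.5 = 34.5
area = 34.5 * 1.0 = 34.5 km^2

34.5 km^2


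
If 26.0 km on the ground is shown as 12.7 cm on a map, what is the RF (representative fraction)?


ground = 26.0 km = 2600000 cm; RF denominator = ground / map = 2600000 / 12.7 ≈ 204724; RF = 1:204724

1:204724


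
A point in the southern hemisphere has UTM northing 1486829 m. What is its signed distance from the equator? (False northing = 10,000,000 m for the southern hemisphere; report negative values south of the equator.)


For southern: actual = 1486829 - 10000000 = -8513171 m

-8513171 m


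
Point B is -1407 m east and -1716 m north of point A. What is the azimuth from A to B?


az = atan2(-1407, -1716) = -140.7 deg
adjusted to 0-360: 219.3 degrees

219.3 degrees


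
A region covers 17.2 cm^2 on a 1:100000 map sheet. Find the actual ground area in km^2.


ground_area = 17.2 * (100000/100)^2 = 17200000.0 m^2 = 17.2 km^2

17.2 km^2


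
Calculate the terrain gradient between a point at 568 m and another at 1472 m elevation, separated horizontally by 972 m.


gradient = (1472 - 568) / 972 = 904 / 972 = 0.93

0.93


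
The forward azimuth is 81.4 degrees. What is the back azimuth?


back azimuth = (81.4 + 180) mod 360 = 261.4 degrees

261.4 degrees


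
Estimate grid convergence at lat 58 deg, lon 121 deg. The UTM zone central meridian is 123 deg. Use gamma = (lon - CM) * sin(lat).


gamma = (121 - 123) * sin(58) = -2 * 0.848048 = -1.696 degrees

-1.696 degrees


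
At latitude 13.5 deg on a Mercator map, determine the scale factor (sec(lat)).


SF = 1 / cos(13.5) = 1 / 0.97237 = 1.028

1.028


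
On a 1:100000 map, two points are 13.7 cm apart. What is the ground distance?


ground = 13.7 cm * 100000 / 100 = 13700.0 m = 13.7 km

13.7 km


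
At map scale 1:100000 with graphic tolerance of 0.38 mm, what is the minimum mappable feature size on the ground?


ground = 0.38 mm * 100000 / 1000 = 38.0 m

38.0 m


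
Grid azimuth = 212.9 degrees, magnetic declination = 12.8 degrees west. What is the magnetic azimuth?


magnetic azimuth = grid azimuth - declination (east +ve)
mag_az = 212.9 - -12.8 = 225.7 degrees

225.7 degrees


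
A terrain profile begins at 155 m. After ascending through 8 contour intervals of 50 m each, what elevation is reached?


elevation = 155 + 8 * 50 = 555 m

555 m


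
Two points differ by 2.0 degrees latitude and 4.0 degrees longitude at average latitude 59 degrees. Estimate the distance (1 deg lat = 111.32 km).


dlat_km = 2.0 * 111.32 = 222.64
dlon_km = 4.0 * 111.32 * cos(59) ≈ 229.336
dist = sqrt(222.64^2 + 229.336^2) ≈ 319.6 km

319.6 km


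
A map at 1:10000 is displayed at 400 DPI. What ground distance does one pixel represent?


pixel_cm = 2.54 / 400 = 0.00635 cm
ground = pixel_cm * 10000 / 100 = 2.54 * 10000 / (400 * 100) = 25400 / 40000 ≈ 0.64 m

0.64 m


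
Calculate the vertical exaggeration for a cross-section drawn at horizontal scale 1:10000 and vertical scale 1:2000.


VE = horizontal_scale / vertical_scale = 10000 / 2000 = 5.0

5.0x


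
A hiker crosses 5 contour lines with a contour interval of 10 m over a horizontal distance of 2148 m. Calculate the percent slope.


elevation change = 5 * 10 = 50 m
slope = 50 / 2148 * 100 = 2.3%

2.3%


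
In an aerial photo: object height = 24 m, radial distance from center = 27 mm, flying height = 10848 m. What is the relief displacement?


d = h * r / H = 24 * 27 / 10848 = 0.06 mm

0.06 mm


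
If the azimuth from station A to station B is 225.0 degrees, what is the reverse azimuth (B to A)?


back azimuth = (225.0 + 180) mod 360 = 45.0 degrees

45.0 degrees


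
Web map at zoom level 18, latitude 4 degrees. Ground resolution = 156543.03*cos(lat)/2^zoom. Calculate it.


res = 156543.03 * cos(4) / 2^18 = 156543.03 * 0.99756405 / 262144 = 0.6 m/pixel

0.6 m/pixel


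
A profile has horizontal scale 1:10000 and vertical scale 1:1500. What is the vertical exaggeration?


VE = horizontal_scale / vertical_scale = 10000 / 1500 ≈ 6.7

6.7x


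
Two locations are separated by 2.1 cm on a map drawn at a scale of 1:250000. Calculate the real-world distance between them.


ground = 2.1 cm * 250000 / 100 = 5250.0 m = 5.25 km

5.25 km


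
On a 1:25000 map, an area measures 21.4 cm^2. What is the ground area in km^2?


ground_area = 21.4 * (25000/100)^2 = 1337500.0 m^2 = 1.3375 km^2 ≈ 1.338 km^2

1.338 km^2


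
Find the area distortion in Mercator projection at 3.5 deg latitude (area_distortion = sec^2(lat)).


area_distortion = 1/cos^2(3.5) = 1.004

1.004


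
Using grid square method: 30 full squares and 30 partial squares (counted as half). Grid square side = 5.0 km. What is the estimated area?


effective squares = 30 + 30 * 0.5 = 45.0
area = 45.0 * 25.0 = 1125.0 km^2

1125.0 km^2


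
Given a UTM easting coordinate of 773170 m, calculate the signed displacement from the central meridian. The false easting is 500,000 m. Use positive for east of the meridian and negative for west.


displacement = 773170 - 500000 = 273170 m

273170 m


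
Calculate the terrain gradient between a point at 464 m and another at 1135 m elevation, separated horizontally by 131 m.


gradient = (1135 - 464) / 131 = 671 / 131 = 5.1221

5.1221


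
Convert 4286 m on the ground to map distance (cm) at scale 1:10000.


map_cm = 4286 * 100 / 10000 = 42.86 cm

42.86 cm


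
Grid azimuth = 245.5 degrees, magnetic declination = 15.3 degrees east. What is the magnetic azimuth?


magnetic azimuth = grid azimuth - declination (east +ve)
mag_az = 245.5 - 15.3 = 230.2 degrees

230.2 degrees


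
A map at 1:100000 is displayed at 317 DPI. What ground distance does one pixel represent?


pixel_cm = 2.54 / 317 ≈ 0.008013 cm
ground = pixel_cm * 100000 / 100 = 2.54 * 100000 / (317 * 100) = 254000 / 31700 ≈ 8.01 m

8.01 m


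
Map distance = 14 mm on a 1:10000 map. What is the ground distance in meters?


ground = 14 mm * 10000 / 1000 = 140.0 m

140.0 m


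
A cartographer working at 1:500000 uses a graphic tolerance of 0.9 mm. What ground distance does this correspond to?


ground = 0.9 mm * 500000 / 1000 = 450.0 m

450.0 m


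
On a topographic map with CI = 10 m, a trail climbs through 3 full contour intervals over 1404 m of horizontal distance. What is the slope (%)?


elevation change = 3 * 10 = 30 m
slope = 30 / 1404 * 100 = 2.1%

2.1%


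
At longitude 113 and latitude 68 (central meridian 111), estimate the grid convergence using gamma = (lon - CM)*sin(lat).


gamma = (113 - 111) * sin(68) = 2 * 0.927184 = 1.854 degrees

1.854 degrees


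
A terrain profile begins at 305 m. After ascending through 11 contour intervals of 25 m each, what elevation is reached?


elevation = 305 + 11 * 25 = 580 m

580 m


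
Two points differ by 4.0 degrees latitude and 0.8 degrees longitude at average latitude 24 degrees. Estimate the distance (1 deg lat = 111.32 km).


dlat_km = 4.0 * 111.32 = 445.28
dlon_km = 0.8 * 111.32 * cos(24) ≈ 81.357
dist = sqrt(445.28^2 + 81.357^2) ≈ 452.7 km

452.7 km


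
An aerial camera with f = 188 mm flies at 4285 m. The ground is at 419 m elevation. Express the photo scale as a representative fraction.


scale = f / (H - h) = 188 mm / 3866 m = 188 / 3866000 = 1:20564

1:20564


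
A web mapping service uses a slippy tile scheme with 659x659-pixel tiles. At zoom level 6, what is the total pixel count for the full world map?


tiles per axis = 2^6 = 64
total tiles = 64^2 = 4096
pixels per axis = 64 * 659 = 42176
total pixels = 42176^2 = 1778814976

1778814976 pixels


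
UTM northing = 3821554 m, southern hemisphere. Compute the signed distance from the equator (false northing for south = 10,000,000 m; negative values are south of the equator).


For southern: actual = 3821554 - 10000000 = -6178446 m

-6178446 m


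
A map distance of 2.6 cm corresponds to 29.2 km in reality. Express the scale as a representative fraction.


ground = 29.2 km = 2920000 cm; RF denominator = ground / map = 2920000 / 2.6 ≈ 1123077; RF = 1:1123077

1:1123077


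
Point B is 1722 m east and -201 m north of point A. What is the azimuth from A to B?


az = atan2(1722, -201) = 96.7 deg
adjusted to 0-360: 96.7 degrees

96.7 degrees


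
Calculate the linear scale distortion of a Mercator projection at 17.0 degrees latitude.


SF = 1 / cos(17.0) = 1 / 0.956305 = 1.046

1.046


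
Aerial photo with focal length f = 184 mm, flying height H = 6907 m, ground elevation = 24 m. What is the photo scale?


scale = f / (H - h) = 184 mm / 6883 m = 184 / 6883000 = 1:37408

1:37408


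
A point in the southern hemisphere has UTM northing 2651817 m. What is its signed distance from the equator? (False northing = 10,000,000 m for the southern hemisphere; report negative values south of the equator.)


For southern: actual = 2651817 - 10000000 = -7348183 m

-7348183 m


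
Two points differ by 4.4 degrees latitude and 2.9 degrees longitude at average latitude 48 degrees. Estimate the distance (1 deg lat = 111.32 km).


dlat_km = 4.4 * 111.32 = 489.808
dlon_km = 2.9 * 111.32 * cos(48) ≈ 216.014
dist = sqrt(489.808^2 + 216.014^2) ≈ 535.3 km

535.3 km


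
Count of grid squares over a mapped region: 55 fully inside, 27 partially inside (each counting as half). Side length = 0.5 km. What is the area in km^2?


effective squares = 55 + 27 * 0.5 = 68.5
area = 68.5 * 0.25 = 17.125 km^2

17.125 km^2


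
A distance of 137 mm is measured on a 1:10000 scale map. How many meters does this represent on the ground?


ground = 137 mm * 10000 / 1000 = 1370.0 m

1370.0 m


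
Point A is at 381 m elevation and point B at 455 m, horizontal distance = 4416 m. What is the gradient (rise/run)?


gradient = (455 - 381) / 4416 = 74 / 4416 = 0.0168

0.0168


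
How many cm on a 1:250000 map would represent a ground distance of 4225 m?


map_cm = 4225 * 100 / 250000 = 1.69 cm

1.69 cm


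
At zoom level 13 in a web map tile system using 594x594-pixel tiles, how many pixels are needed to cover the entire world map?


tiles per axis = 2^13 = 8192
total tiles = 8192^2 = 67108864
pixels per axis = 8192 * 594 = 4866048
total pixels = 4866048^2 = 23678423138304

23678423138304 pixels


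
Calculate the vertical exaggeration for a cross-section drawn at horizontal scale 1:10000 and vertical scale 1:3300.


VE = horizontal_scale / vertical_scale = 10000 / 3300 ≈ 3.0

3.0x


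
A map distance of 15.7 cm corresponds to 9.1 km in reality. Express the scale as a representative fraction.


ground = 9.1 km = 910000 cm; RF denominator = ground / map = 910000 / 15.7 ≈ 57962; RF = 1:57962

1:57962


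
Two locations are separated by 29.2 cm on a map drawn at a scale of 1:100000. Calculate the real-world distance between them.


ground = 29.2 cm * 100000 / 100 = 29200.0 m = 29.2 km

29.2 km


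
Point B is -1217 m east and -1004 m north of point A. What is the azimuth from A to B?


az = atan2(-1217, -1004) = -129.5 deg
adjusted to 0-360: 230.5 degrees

230.5 degrees


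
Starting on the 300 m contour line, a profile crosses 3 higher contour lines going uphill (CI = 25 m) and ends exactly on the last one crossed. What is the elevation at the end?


elevation = 300 + 3 * 25 = 375 m

375 m


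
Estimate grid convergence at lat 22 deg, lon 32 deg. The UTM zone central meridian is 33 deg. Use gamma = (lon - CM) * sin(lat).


gamma = (32 - 33) * sin(22) = -1 * 0.374607 = -0.375 degrees

-0.375 degrees


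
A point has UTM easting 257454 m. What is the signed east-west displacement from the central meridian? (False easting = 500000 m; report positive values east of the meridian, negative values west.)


displacement = 257454 - 500000 = -242546 m

-242546 m


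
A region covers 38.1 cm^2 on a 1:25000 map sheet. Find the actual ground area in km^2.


ground_area = 38.1 * (25000/100)^2 = 2381250.0 m^2 = 2.38125 km^2 ≈ 2.381 km^2

2.381 km^2


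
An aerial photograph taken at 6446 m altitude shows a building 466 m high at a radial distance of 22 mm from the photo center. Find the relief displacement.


d = h * r / H = 466 * 22 / 6446 = 1.59 mm

1.59 mm


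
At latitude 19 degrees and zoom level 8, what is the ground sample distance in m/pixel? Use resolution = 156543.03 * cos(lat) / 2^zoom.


res = 156543.03 * cos(19) / 2^8 = 156543.03 * 0.94551858 / 256 = 578.18 m/pixel

578.18 m/pixel


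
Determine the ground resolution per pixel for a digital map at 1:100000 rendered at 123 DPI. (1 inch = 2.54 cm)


pixel_cm = 2.54 / 123 ≈ 0.02065 cm
ground = pixel_cm * 100000 / 100 = 2.54 * 100000 / (123 * 100) = 254000 / 12300 ≈ 20.65 m

20.65 m


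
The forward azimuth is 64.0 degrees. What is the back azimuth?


back azimuth = (64.0 + 180) mod 360 = 244.0 degrees

244.0 degrees


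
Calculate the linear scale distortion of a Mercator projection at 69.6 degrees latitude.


SF = 1 / cos(69.6) = 1 / 0.348572 = 2.869

2.869


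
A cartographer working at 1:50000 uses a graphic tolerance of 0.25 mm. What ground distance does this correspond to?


ground = 0.25 mm * 50000 / 1000 = 12.5 m

12.5 m


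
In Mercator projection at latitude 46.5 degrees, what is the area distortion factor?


area_distortion = 1/cos^2(46.5) = 2.11

2.11


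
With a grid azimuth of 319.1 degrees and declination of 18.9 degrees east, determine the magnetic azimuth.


magnetic azimuth = grid azimuth - declination (east +ve)
mag_az = 319.1 - 18.9 = 300.2 degrees

300.2 degrees


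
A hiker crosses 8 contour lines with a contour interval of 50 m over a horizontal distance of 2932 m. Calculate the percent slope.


elevation change = 8 * 50 = 400 m
slope = 400 / 2932 * 100 = 13.6%

13.6%


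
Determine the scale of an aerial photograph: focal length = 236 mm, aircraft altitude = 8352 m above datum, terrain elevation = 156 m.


scale = f / (H - h) = 236 mm / 8196 m = 236 / 8196000 = 1:34729

1:34729


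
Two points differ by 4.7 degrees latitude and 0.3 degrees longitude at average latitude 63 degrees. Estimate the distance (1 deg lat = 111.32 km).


dlat_km = 4.7 * 111.32 = 523.204
dlon_km = 0.3 * 111.32 * cos(63) ≈ 15.161
dist = sqrt(523.204^2 + 15.161^2) ≈ 523.4 km

523.4 km


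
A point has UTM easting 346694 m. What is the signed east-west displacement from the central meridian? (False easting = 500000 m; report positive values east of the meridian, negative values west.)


displacement = 346694 - 500000 = -153306 m

-153306 m


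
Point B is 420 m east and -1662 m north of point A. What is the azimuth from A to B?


az = atan2(420, -1662) = 165.8 deg
adjusted to 0-360: 165.8 degrees

165.8 degrees


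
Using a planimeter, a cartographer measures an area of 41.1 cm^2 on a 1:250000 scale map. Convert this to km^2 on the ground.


ground_area = 41.1 * (250000/100)^2 = 256875000.0 m^2 = 256.875 km^2

256.875 km^2


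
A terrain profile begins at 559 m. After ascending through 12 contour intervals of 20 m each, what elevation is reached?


elevation = 559 + 12 * 20 = 799 m

799 m


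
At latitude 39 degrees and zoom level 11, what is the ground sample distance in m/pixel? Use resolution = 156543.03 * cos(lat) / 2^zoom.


res = 156543.03 * cos(39) / 2^11 = 156543.03 * 0.77714596 / 2048 = 59.4 m/pixel

59.4 m/pixel


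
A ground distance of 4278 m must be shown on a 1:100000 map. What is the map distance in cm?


map_cm = 4278 * 100 / 100000 = 4.278 cm ≈ 4.28 cm

4.28 cm


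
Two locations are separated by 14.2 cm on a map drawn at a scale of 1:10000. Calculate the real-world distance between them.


ground = 14.2 cm * 10000 / 100 = 1420.0 m = 1.42 km

1.42 km


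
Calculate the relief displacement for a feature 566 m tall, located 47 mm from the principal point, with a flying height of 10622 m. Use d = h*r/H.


d = h * r / H = 566 * 47 / 10622 = 2.5 mm

2.5 mm


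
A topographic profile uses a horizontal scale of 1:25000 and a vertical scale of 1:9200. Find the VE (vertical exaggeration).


VE = horizontal_scale / vertical_scale = 25000 / 9200 ≈ 2.7

2.7x


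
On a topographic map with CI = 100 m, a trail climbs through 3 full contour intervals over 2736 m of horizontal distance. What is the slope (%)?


elevation change = 3 * 100 = 300 m
slope = 300 / 2736 * 100 = 11.0%

11.0%


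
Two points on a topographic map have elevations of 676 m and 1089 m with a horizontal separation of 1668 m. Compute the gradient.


gradient = (1089 - 676) / 1668 = 413 / 1668 = 0.2476

0.2476


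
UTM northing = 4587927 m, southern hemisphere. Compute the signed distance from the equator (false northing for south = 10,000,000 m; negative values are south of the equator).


For southern: actual = 4587927 - 10000000 = -5412073 m

-5412073 m


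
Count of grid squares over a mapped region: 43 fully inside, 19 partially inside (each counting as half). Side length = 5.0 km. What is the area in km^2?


effective squares = 43 + 19 * 0.5 = 52.5
area = 52.5 * 25.0 = 1312.5 km^2

1312.5 km^2


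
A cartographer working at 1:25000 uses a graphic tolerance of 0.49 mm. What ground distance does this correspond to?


ground = 0.49 mm * 25000 / 1000 = 12.25 m

12.25 m


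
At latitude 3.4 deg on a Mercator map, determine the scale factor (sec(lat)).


SF = 1 / cos(3.4) = 1 / 0.99824 = 1.002

1.002


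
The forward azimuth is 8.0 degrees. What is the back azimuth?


back azimuth = (8.0 + 180) mod 360 = 188.0 degrees

188.0 degrees


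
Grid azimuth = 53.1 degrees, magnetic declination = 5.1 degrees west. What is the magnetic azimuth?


magnetic azimuth = grid azimuth - declination (east +ve)
mag_az = 53.1 - -5.1 = 58.2 degrees

58.2 degrees


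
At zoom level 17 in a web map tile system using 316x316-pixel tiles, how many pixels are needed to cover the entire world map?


tiles per axis = 2^17 = 131072
total tiles = 131072^2 = 17179869184
pixels per axis = 131072 * 316 = 41418752
total pixels = 41418752^2 = 1715513017237504

1715513017237504 pixels


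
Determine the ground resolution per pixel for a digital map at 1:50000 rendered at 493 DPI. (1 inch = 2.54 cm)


pixel_cm = 2.54 / 493 ≈ 0.005152 cm
ground = pixel_cm * 50000 / 100 = 2.54 * 50000 / (493 * 100) = 127000 / 49300 ≈ 2.58 m

2.58 m


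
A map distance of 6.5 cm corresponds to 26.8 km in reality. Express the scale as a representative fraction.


ground = 26.8 km = 2680000 cm; RF denominator = ground / map = 2680000 / 6.5 ≈ 412308; RF = 1:412308

1:412308


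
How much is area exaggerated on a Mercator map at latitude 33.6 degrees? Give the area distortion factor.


area_distortion = 1/cos^2(33.6) = 1.441

1.441


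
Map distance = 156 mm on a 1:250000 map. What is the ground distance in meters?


ground = 156 mm * 250000 / 1000 = 39000.0 m

39000.0 m


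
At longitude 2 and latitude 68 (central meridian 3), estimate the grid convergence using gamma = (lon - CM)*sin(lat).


gamma = (2 - 3) * sin(68) = -1 * 0.927184 = -0.927 degrees

-0.927 degrees


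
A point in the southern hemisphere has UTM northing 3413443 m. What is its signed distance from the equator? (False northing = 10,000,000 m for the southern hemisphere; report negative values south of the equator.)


For southern: actual = 3413443 - 10000000 = -6586557 m

-6586557 m


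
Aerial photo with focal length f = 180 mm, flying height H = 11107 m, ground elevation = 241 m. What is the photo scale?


scale = f / (H - h) = 180 mm / 10866 m = 180 / 10866000 = 1:60367

1:60367


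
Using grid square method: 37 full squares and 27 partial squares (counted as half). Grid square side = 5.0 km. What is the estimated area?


effective squares = 37 + 27 * 0.5 = 50.5
area = 50.5 * 25.0 = 1262.5 km^2

1262.5 km^2


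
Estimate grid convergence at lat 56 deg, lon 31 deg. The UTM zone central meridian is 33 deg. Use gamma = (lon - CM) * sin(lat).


gamma = (31 - 33) * sin(56) = -2 * 0.829038 = -1.658 degrees

-1.658 degrees


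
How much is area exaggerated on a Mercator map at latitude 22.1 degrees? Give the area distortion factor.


area_distortion = 1/cos^2(22.1) = 1.165

1.165


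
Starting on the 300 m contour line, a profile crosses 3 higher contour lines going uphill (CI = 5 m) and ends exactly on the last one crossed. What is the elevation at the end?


elevation = 300 + 3 * 5 = 315 m

315 m


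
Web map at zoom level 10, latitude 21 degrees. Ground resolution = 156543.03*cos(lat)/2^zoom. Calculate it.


res = 156543.03 * cos(21) / 2^10 = 156543.03 * 0.93358043 / 1024 = 142.72 m/pixel

142.72 m/pixel


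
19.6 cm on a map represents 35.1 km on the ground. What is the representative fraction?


ground = 35.1 km = 3510000 cm; RF denominator = ground / map = 3510000 / 19.6 ≈ 179082; RF = 1:179082

1:179082


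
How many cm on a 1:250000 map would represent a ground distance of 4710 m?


map_cm = 4710 * 100 / 250000 = 1.884 cm ≈ 1.88 cm

1.88 cm


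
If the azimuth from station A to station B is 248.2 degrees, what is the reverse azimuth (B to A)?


back azimuth = (248.2 + 180) mod 360 = 68.2 degrees

68.2 degrees


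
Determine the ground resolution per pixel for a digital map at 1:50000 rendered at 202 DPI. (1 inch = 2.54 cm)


pixel_cm = 2.54 / 202 ≈ 0.012574 cm
ground = pixel_cm * 50000 / 100 = 2.54 * 50000 / (202 * 100) = 127000 / 20200 ≈ 6.29 m

6.29 m


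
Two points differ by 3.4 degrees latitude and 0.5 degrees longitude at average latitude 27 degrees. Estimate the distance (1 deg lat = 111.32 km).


dlat_km = 3.4 * 111.32 = 378.488
dlon_km = 0.5 * 111.32 * cos(27) ≈ 49.593
dist = sqrt(378.488^2 + 49.593^2) ≈ 381.7 km

381.7 km


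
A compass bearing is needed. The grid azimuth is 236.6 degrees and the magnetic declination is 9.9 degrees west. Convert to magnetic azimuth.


magnetic azimuth = grid azimuth - declination (east +ve)
mag_az = 236.6 - -9.9 = 246.5 degrees

246.5 degrees


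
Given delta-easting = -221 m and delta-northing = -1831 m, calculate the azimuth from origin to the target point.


az = atan2(-221, -1831) = -173.1 deg
adjusted to 0-360: 186.9 degrees

186.9 degrees


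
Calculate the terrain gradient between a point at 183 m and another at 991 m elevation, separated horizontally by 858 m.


gradient = (991 - 183) / 858 = 808 / 858 = 0.9417

0.9417


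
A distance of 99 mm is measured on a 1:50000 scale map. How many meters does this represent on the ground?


ground = 99 mm * 50000 / 1000 = 4950.0 m

4950.0 m


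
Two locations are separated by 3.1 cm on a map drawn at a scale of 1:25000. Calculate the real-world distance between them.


ground = 3.1 cm * 25000 / 100 = 775.0 m

775.0 m


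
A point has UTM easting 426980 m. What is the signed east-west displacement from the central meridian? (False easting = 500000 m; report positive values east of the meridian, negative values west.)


displacement = 426980 - 500000 = -73020 m

-73020 m


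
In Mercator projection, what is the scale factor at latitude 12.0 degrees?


SF = 1 / cos(12.0) = 1 / 0.978148 = 1.022

1.022


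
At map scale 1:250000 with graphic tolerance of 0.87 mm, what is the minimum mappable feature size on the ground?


ground = 0.87 mm * 250000 / 1000 = 217.5 m

217.5 m


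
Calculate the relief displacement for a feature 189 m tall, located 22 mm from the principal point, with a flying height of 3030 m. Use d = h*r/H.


d = h * r / H = 189 * 22 / 3030 = 1.37 mm

1.37 mm


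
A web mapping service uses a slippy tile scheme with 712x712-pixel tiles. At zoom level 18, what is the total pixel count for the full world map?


tiles per axis = 2^18 = 262144
total tiles = 262144^2 = 68719476736
pixels per axis = 262144 * 712 = 186646528
total pixels = 186646528^2 = 34836926414454784

34836926414454784 pixels


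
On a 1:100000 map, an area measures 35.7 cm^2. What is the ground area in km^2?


ground_area = 35.7 * (100000/100)^2 = 35700000.0 m^2 = 35.7 km^2

35.7 km^2


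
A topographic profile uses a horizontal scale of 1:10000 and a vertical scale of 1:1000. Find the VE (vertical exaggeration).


VE = horizontal_scale / vertical_scale = 10000 / 1000 = 10.0

10.0x


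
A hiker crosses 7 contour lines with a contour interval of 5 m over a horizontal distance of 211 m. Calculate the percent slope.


elevation change = 7 * 5 = 35 m
slope = 35 / 211 * 100 = 16.6%

16.6%


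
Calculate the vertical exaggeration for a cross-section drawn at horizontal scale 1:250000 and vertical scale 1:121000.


VE = horizontal_scale / vertical_scale = 250000 / 121000 ≈ 2.1

2.1x


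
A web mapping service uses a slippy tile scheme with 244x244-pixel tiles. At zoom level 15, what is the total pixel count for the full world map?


tiles per axis = 2^15 = 32768
total tiles = 32768^2 = 1073741824
pixels per axis = 32768 * 244 = 7995392
total pixels = 7995392^2 = 63926293233664

63926293233664 pixels


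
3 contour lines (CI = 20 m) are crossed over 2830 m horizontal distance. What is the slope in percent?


elevation change = 3 * 20 = 60 m
slope = 60 / 2830 * 100 = 2.1%

2.1%


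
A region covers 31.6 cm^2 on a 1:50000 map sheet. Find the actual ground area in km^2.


ground_area = 31.6 * (50000/100)^2 = 7900000.0 m^2 = 7.9 km^2

7.9 km^2


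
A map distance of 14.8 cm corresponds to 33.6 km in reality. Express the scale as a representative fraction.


ground = 33.6 km = 3360000 cm; RF denominator = ground / map = 3360000 / 14.8 ≈ 227027; RF = 1:227027

1:227027


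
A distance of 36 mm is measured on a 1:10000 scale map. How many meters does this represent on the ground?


ground = 36 mm * 10000 / 1000 = 360.0 m

360.0 m


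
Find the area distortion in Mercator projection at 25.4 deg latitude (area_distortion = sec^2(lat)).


area_distortion = 1/cos^2(25.4) = 1.225

1.225


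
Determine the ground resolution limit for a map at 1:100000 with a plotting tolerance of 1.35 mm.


ground = 1.35 mm * 100000 / 1000 = 135.0 m

135.0 m


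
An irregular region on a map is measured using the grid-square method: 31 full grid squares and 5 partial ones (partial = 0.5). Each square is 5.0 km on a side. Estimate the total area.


effective squares = 31 + 5 * 0.5 = 33.5
area = 33.5 * 25.0 = 837.5 km^2

837.5 km^2


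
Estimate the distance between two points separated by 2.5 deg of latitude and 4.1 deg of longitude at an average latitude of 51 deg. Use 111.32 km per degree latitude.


dlat_km = 2.5 * 111.32 = 278.3
dlon_km = 4.1 * 111.32 * cos(51) ≈ 287.229
dist = sqrt(278.3^2 + 287.229^2) ≈ 399.9 km

399.9 km


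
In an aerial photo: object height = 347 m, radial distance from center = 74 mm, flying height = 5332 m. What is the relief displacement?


d = h * r / H = 347 * 74 / 5332 = 4.82 mm

4.82 mm


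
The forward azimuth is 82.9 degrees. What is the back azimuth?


back azimuth = (82.9 + 180) mod 360 = 262.9 degrees

262.9 degrees


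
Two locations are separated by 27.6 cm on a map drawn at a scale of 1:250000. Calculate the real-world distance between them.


ground = 27.6 cm * 250000 / 100 = 69000.0 m = 69.0 km

69.0 km


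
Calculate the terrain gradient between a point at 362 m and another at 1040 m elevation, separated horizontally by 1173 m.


gradient = (1040 - 362) / 1173 = 678 / 1173 = 0.578

0.578


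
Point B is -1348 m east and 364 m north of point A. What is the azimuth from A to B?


az = atan2(-1348, 364) = -74.9 deg
adjusted to 0-360: 285.1 degrees

285.1 degrees


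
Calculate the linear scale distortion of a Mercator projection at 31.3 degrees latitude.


SF = 1 / cos(31.3) = 1 / 0.854459 = 1.17

1.17


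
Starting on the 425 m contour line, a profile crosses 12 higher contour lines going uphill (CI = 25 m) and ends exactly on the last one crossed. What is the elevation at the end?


elevation = 425 + 12 * 25 = 725 m

725 m


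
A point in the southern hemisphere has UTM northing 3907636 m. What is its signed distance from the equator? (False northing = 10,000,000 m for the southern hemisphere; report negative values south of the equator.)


For southern: actual = 3907636 - 10000000 = -6092364 m

-6092364 m


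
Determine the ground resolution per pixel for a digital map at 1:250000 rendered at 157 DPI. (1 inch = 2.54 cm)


pixel_cm = 2.54 / 157 ≈ 0.016178 cm
ground = pixel_cm * 250000 / 100 = 2.54 * 250000 / (157 * 100) = 635000 / 15700 ≈ 40.45 m

40.45 m


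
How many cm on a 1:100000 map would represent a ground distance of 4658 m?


map_cm = 4658 * 100 / 100000 = 4.658 cm ≈ 4.66 cm

4.66 cm


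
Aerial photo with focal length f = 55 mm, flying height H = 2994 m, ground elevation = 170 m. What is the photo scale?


scale = f / (H - h) = 55 mm / 2824 m = 55 / 2824000 = 1:51345

1:51345


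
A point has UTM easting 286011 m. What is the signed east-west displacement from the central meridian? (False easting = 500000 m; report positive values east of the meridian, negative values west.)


displacement = 286011 - 500000 = -213989 m

-213989 m


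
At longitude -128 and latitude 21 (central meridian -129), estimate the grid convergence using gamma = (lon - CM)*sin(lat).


gamma = (-128 - -129) * sin(21) = 1 * 0.358368 = 0.358 degrees

0.358 degrees


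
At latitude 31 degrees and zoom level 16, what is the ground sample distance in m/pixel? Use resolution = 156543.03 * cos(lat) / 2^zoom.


res = 156543.03 * cos(31) / 2^16 = 156543.03 * 0.8571673 / 65536 = 2.05 m/pixel

2.05 m/pixel


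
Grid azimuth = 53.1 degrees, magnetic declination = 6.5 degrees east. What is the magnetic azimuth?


magnetic azimuth = grid azimuth - declination (east +ve)
mag_az = 53.1 - 6.5 = 46.6 degrees

46.6 degrees


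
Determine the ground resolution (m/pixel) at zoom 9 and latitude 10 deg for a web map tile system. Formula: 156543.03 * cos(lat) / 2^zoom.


res = 156543.03 * cos(10) / 2^9 = 156543.03 * 0.98480775 / 512 = 301.1 m/pixel

301.1 m/pixel


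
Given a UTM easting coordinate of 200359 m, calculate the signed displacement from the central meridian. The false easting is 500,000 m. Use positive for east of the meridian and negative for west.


displacement = 200359 - 500000 = -299641 m

-299641 m


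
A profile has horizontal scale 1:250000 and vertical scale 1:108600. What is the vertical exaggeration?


VE = horizontal_scale / vertical_scale = 250000 / 108600 ≈ 2.3

2.3x


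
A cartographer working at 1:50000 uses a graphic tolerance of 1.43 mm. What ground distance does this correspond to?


ground = 1.43 mm * 50000 / 1000 = 71.5 m

71.5 m


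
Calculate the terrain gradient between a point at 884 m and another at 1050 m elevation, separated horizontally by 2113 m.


gradient = (1050 - 884) / 2113 = 166 / 2113 = 0.0786

0.0786


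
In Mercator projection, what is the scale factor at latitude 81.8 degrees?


SF = 1 / cos(81.8) = 1 / 0.142629 = 7.011

7.011


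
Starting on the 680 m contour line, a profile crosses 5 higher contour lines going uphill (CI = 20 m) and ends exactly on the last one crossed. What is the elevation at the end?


elevation = 680 + 5 * 20 = 780 m

780 m


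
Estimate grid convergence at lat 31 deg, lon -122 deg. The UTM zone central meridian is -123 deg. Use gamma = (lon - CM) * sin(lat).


gamma = (-122 - -123) * sin(31) = 1 * 0.515038 = 0.515 degrees

0.515 degrees


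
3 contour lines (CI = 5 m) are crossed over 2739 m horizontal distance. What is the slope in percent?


elevation change = 3 * 5 = 15 m
slope = 15 / 2739 * 100 = 0.5%

0.5%


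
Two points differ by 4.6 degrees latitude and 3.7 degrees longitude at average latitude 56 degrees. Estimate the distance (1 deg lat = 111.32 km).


dlat_km = 4.6 * 111.32 = 512.072
dlon_km = 3.7 * 111.32 * cos(56) ≈ 230.323
dist = sqrt(512.072^2 + 230.323^2) ≈ 561.5 km

561.5 km


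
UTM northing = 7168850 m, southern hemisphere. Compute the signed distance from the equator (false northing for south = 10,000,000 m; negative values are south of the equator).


For southern: actual = 7168850 - 10000000 = -2831150 m

-2831150 m


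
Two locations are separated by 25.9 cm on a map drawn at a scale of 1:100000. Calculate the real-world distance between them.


ground = 25.9 cm * 100000 / 100 = 25900.0 m = 25.9 km

25.9 km


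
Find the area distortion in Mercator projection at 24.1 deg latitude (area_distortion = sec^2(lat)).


area_distortion = 1/cos^2(24.1) = 1.2

1.2


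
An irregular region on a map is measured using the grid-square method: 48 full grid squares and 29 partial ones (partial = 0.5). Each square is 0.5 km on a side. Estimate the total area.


effective squares = 48 + 29 * 0.5 = 62.5
area = 62.5 * 0.25 = 15.625 km^2

15.625 km^2
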